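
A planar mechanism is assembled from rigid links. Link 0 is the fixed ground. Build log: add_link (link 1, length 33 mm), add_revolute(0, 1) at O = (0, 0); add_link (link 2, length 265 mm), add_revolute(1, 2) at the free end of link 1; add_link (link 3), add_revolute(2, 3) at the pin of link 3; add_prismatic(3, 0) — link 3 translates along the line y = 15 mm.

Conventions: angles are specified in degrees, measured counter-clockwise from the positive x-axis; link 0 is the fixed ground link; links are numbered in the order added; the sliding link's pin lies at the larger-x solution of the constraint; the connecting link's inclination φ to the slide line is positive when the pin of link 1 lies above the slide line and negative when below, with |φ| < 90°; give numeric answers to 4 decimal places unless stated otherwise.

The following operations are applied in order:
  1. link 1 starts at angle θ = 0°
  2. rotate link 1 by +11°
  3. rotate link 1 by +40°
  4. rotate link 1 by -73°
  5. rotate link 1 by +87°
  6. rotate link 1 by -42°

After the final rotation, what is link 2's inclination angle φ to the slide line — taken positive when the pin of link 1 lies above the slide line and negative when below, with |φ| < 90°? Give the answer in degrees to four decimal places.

geometry: r = 33 mm, L = 265 mm, e = 15 mm; θ starts at 0°
rotate link 1 by +11°: θ ← 0° +11° = 11°
rotate link 1 by +40°: θ ← 11° +40° = 51°
rotate link 1 by -73°: θ ← 51° -73° = -22°
rotate link 1 by +87°: θ ← -22° +87° = 65°
rotate link 1 by -42°: θ ← 65° -42° = 23°
h = r sin θ − e = 12.894127 − 15 = -2.105873
sin φ = h / L = -2.105873 / 265 = -0.00794669
φ = arcsin(-0.00794669) = -0.455317°

-0.4553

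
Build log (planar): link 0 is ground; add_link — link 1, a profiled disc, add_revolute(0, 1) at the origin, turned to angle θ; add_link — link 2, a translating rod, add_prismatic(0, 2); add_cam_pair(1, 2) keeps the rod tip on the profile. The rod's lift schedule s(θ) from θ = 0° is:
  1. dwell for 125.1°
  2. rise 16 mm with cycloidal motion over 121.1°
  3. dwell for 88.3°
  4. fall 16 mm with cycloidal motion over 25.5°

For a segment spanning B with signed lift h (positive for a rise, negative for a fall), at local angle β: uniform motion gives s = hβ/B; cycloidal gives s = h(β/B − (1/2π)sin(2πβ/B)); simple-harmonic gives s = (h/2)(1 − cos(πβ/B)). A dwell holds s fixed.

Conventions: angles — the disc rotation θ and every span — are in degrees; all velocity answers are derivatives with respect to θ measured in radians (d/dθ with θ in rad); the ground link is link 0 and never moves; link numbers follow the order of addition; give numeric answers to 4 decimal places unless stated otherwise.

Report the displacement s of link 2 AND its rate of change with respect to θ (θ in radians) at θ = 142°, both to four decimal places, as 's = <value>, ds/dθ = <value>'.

seg 1 [0°–125.1°] dwell: s stays 0.0000
seg 2 [125.1°–246.2°] cycloidal, h=16: θ=142° here. β=16.9, B=121.1. 16·(0.1396 − sin(2π·0.1396)/(2π)) = 0.2753 → s = 0.2753
velocity in seg [125.1°–246.2°] (cycloidal), θ in radians: β = 16.9° = 0.2950 rad, B = 121.1° = 2.1136 rad; ds/dθ = (h/B)(1 − cos(2πβ/B)) = (16/2.1136)(1 − cos(2π·0.1396)) = 2.728394 mm/rad

s = 0.2753, ds/dθ = 2.7284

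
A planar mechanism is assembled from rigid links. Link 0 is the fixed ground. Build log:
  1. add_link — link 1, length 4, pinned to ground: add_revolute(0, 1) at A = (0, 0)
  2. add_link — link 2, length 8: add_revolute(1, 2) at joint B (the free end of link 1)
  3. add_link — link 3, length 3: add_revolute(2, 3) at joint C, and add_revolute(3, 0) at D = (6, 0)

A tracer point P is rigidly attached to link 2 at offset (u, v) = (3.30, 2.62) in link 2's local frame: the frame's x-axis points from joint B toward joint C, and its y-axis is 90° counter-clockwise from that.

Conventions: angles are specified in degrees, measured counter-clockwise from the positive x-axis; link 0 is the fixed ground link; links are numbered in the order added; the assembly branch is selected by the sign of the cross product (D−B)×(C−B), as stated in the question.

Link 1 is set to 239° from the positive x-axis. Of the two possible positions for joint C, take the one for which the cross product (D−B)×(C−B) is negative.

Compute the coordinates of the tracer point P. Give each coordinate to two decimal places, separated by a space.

A=(0,0), D=(6.00,0)
B = A + 4.00·(cos239°, sin239°) = (-2.0602, -3.4287)
|BD| = 8.7591
circle(B,8.00) ∩ circle(D,3.00): a=7.5191, h=2.7318
  candidates: C₊=(3.7897,2.0284) cross=23.928; C₋=(5.9283,-2.9991) cross=-23.928
  branch - wants cross < 0 → take C=(5.9283,-2.9991) (cross=-23.928)
ex = (C−B)/|BC| = (0.9986,0.0537); ey = (-0.0537,0.9986)
P = B + 3.30·ex + 2.62·ey = (1.0944,-0.6353)

1.09 -0.64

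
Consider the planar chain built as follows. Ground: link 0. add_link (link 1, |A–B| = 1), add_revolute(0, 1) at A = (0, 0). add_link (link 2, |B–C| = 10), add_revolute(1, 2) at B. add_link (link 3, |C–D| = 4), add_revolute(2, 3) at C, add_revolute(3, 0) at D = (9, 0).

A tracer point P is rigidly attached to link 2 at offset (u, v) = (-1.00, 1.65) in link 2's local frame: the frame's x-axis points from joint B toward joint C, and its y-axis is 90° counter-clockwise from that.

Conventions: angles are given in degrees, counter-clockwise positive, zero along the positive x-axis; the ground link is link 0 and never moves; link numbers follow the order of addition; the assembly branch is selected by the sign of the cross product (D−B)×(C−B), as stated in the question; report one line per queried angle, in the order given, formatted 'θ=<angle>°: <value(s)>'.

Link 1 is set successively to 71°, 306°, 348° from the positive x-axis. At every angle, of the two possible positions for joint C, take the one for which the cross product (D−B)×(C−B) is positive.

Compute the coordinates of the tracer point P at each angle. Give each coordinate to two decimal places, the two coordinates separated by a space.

A=(0,0), D=(9.00,0)
θ=71°: B = A + 1.00·(cos71°, sin71°) = (0.3256, 0.9455)
θ=71°: |BD| = 8.7258
θ=71°: circle(B,10.00) ∩ circle(D,4.00): a=9.1762, h=3.9746
θ=71°:   candidates: C₊=(9.8784,3.9024) cross=34.681; C₋=(9.0171,-4.0000) cross=-34.681
θ=71°:   branch + wants cross > 0 → take C=(9.8784,3.9024) (cross=34.681)
θ=71°: ex = (C−B)/|BC| = (0.9553,0.2957); ey = (-0.2957,0.9553)
θ=71°: P = B + -1.00·ex + 1.65·ey = (-1.1176,2.2261)
θ=306°: B = A + 1.00·(cos306°, sin306°) = (0.5878, -0.8090)
θ=306°: |BD| = 8.4510
θ=306°: circle(B,10.00) ∩ circle(D,4.00): a=9.1953, h=3.9301
θ=306°:   candidates: C₊=(9.3646,3.9833) cross=33.214; C₋=(10.1171,-3.8408) cross=-33.214
θ=306°:   branch + wants cross > 0 → take C=(9.3646,3.9833) (cross=33.214)
θ=306°: ex = (C−B)/|BC| = (0.8777,0.4792); ey = (-0.4792,0.8777)
θ=306°: P = B + -1.00·ex + 1.65·ey = (-1.0806,0.1599)
θ=348°: B = A + 1.00·(cos348°, sin348°) = (0.9781, -0.2079)
θ=348°: |BD| = 8.0245
θ=348°: circle(B,10.00) ∩ circle(D,4.00): a=9.2462, h=3.8089
θ=348°:   candidates: C₊=(10.1226,3.8392) cross=30.564; C₋=(10.3199,-3.7759) cross=-30.564
θ=348°:   branch + wants cross > 0 → take C=(10.1226,3.8392) (cross=30.564)
θ=348°: ex = (C−B)/|BC| = (0.9144,0.4047); ey = (-0.4047,0.9144)
θ=348°: P = B + -1.00·ex + 1.65·ey = (-0.6041,0.8962)

θ=71°: -1.12 2.23
θ=306°: -1.08 0.16
θ=348°: -0.60 0.90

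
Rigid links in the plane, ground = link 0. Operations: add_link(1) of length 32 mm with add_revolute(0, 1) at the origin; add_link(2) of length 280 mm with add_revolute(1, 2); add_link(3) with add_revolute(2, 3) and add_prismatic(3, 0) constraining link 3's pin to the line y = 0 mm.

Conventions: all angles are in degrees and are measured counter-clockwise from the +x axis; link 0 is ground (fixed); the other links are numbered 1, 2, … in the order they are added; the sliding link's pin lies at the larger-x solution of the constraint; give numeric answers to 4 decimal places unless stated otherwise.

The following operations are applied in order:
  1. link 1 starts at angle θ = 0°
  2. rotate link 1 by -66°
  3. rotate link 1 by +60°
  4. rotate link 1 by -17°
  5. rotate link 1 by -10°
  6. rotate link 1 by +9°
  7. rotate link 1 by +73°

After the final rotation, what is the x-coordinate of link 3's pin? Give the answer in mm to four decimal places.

geometry: r = 32 mm, L = 280 mm, e = 0 mm; θ starts at 0°
rotate link 1 by -66°: θ ← 0° -66° = -66°
rotate link 1 by +60°: θ ← -66° +60° = -6°
rotate link 1 by -17°: θ ← -6° -17° = -23°
rotate link 1 by -10°: θ ← -23° -10° = -33°
rotate link 1 by +9°: θ ← -33° +9° = -24°
rotate link 1 by +73°: θ ← -24° +73° = 49°
crank pin P = (r cos θ, r sin θ) = (20.993889, 24.150707)
h = r sin θ − e = 24.150707 − 0 = 24.150707
x = r cos θ + √(L² − h²) = 20.993889 + 278.956526 = 299.950415

299.9504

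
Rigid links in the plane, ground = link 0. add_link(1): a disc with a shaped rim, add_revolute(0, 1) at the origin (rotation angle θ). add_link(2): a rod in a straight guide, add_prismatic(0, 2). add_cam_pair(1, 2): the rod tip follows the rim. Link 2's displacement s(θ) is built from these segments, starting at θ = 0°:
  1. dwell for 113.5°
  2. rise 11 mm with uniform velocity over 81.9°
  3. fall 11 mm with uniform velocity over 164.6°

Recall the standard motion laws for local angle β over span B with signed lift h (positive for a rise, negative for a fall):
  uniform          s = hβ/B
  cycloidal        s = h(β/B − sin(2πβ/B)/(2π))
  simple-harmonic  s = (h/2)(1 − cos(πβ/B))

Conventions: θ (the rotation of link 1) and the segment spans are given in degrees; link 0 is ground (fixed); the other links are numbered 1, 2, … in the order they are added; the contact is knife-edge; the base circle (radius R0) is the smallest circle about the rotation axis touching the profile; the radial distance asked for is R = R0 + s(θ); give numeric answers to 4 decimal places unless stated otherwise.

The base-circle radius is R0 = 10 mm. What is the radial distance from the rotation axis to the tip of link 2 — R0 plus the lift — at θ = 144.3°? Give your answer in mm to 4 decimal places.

segment 1 (0° to 113.5°, dwell): s unchanged at 0.0000
θ = 144.3° falls in segment 2 (113.5° to 195.4°, uniform, h = 11): β = 144.3 − 113.5 = 30.8°, B = 81.9°; Δs = 11·30.8/81.9 = 4.1368; s = 0.0000 + 4.1368 = 4.1368
R = R0 + s = 10 + 4.1368 = 14.1368

14.1368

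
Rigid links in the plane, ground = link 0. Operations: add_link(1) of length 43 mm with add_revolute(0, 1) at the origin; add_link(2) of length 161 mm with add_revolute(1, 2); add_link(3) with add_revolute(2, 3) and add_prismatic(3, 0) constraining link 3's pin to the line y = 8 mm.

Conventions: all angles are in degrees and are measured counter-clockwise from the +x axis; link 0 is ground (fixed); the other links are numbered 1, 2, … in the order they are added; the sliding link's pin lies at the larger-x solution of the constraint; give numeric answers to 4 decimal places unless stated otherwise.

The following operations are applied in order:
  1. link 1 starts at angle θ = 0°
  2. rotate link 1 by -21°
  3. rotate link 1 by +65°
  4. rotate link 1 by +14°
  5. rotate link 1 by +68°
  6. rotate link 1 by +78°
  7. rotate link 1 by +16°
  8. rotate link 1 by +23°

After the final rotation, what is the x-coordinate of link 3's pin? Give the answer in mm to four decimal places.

geometry: r = 43 mm, L = 161 mm, e = 8 mm; θ starts at 0°
rotate link 1 by -21°: θ ← 0° -21° = -21°
rotate link 1 by +65°: θ ← -21° +65° = 44°
rotate link 1 by +14°: θ ← 44° +14° = 58°
rotate link 1 by +68°: θ ← 58° +68° = 126°
rotate link 1 by +78°: θ ← 126° +78° = 204°
rotate link 1 by +16°: θ ← 204° +16° = 220°
rotate link 1 by +23°: θ ← 220° +23° = 243°
crank pin P = (r cos θ, r sin θ) = (-19.521591, -38.313281)
h = r sin θ − e = -38.313281 − 8 = -46.313281
x = r cos θ + √(L² − h²) = -19.521591 + 154.194942 = 134.673350

134.6734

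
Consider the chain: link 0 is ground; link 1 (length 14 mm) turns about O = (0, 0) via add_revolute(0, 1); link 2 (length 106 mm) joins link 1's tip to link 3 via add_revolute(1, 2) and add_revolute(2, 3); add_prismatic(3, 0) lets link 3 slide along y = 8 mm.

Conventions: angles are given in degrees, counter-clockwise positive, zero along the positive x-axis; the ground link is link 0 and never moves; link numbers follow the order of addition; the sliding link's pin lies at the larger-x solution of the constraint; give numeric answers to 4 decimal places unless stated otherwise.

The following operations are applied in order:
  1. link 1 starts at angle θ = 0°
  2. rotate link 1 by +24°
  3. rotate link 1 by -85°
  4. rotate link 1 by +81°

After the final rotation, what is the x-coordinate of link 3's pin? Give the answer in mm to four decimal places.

geometry: r = 14 mm, L = 106 mm, e = 8 mm; θ starts at 0°
rotate link 1 by +24°: θ ← 0° +24° = 24°
rotate link 1 by -85°: θ ← 24° -85° = -61°
rotate link 1 by +81°: θ ← -61° +81° = 20°
crank pin P = (r cos θ, r sin θ) = (13.155697, 4.788282)
h = r sin θ − e = 4.788282 − 8 = -3.211718
x = r cos θ + √(L² − h²) = 13.155697 + 105.951333 = 119.107029

119.1070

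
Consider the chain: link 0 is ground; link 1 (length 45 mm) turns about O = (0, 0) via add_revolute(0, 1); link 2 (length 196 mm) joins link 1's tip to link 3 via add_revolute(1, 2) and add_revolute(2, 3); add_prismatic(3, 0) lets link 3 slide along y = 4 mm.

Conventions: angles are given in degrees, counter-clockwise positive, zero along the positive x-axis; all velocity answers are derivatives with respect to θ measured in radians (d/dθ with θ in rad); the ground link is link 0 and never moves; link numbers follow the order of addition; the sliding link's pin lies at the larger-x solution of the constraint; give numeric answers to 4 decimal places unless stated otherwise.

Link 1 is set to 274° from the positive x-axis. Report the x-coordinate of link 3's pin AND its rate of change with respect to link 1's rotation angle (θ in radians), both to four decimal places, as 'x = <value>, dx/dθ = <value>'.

geometry: r = 45 mm, L = 196 mm, e = 4 mm
crank pin P = (r cos θ, r sin θ) = (3.139041, -44.890382)
h = r sin θ − e = -44.890382 − 4 = -48.890382
x = r cos θ + √(L² − h²) = 3.139041 + 189.804453 = 192.943495
dx/dθ = −r sin θ − h·r cos θ/√(L² − h²) (θ in radians; h = -48.890382) = 45.698946

x = 192.9435, dx/dθ = 45.6989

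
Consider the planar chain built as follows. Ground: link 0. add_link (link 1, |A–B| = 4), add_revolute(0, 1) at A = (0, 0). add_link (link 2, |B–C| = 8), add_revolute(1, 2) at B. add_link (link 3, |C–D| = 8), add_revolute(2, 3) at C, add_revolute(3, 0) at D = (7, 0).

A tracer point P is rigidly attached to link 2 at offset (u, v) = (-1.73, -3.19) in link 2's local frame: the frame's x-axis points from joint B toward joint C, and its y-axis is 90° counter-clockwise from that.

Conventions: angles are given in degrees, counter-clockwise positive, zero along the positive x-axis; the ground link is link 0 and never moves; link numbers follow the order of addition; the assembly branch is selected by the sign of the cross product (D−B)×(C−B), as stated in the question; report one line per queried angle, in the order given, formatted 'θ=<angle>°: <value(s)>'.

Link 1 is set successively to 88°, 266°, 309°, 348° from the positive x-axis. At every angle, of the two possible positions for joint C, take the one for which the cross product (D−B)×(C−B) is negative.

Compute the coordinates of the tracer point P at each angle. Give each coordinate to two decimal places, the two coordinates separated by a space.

A=(0,0), D=(7.00,0)
θ=88°: B = A + 4.00·(cos88°, sin88°) = (0.1396, 3.9976)
θ=88°: |BD| = 7.9401
θ=88°: circle(B,8.00) ∩ circle(D,8.00): a=3.9701, h=6.9454
θ=88°:   candidates: C₊=(7.0666,7.9997) cross=55.147; C₋=(0.0730,-4.0022) cross=-55.147
θ=88°:   branch - wants cross < 0 → take C=(0.0730,-4.0022) (cross=-55.147)
θ=88°: ex = (C−B)/|BC| = (-0.0083,-1.0000); ey = (1.0000,-0.0083)
θ=88°: P = B + -1.73·ex + -3.19·ey = (-3.0359,5.7540)
θ=266°: B = A + 4.00·(cos266°, sin266°) = (-0.2790, -3.9903)
θ=266°: |BD| = 8.3010
θ=266°: circle(B,8.00) ∩ circle(D,8.00): a=4.1505, h=6.8391
θ=266°:   candidates: C₊=(0.0730,4.0020) cross=56.771; C₋=(6.6480,-7.9923) cross=-56.771
θ=266°:   branch - wants cross < 0 → take C=(6.6480,-7.9923) (cross=-56.771)
θ=266°: ex = (C−B)/|BC| = (0.8659,-0.5002); ey = (0.5002,0.8659)
θ=266°: P = B + -1.73·ex + -3.19·ey = (-3.3728,-5.8870)
θ=309°: B = A + 4.00·(cos309°, sin309°) = (2.5173, -3.1086)
θ=309°: |BD| = 5.4551
θ=309°: circle(B,8.00) ∩ circle(D,8.00): a=2.7275, h=7.5207
θ=309°:   candidates: C₊=(0.4730,4.6258) cross=41.026; C₋=(9.0443,-7.7344) cross=-41.026
θ=309°:   branch - wants cross < 0 → take C=(9.0443,-7.7344) (cross=-41.026)
θ=309°: ex = (C−B)/|BC| = (0.8159,-0.5782); ey = (0.5782,0.8159)
θ=309°: P = B + -1.73·ex + -3.19·ey = (-0.7387,-4.7109)
θ=348°: B = A + 4.00·(cos348°, sin348°) = (3.9126, -0.8316)
θ=348°: |BD| = 3.1975
θ=348°: circle(B,8.00) ∩ circle(D,8.00): a=1.5987, h=7.8386
θ=348°:   candidates: C₊=(3.4175,7.1530) cross=25.064; C₋=(7.4951,-7.9847) cross=-25.064
θ=348°:   branch - wants cross < 0 → take C=(7.4951,-7.9847) (cross=-25.064)
θ=348°: ex = (C−B)/|BC| = (0.4478,-0.8941); ey = (0.8941,0.4478)
θ=348°: P = B + -1.73·ex + -3.19·ey = (0.2856,-0.7133)

θ=88°: -3.04 5.75
θ=266°: -3.37 -5.89
θ=309°: -0.74 -4.71
θ=348°: 0.29 -0.71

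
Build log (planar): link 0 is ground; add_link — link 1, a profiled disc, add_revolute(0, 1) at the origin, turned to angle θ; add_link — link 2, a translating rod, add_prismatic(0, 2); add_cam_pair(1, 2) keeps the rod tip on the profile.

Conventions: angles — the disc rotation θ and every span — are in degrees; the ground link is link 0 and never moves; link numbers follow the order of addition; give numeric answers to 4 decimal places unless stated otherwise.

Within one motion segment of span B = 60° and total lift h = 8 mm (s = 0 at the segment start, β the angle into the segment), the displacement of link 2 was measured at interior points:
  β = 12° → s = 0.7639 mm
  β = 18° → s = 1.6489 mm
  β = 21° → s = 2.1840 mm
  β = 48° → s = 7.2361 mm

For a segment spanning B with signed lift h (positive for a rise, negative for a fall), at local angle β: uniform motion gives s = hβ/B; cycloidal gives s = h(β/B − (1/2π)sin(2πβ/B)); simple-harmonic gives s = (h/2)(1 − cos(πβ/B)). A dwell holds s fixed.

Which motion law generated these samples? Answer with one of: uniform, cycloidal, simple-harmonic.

candidates at β/B = r: uniform s = h·r (linear in β); cycloidal s = h·(r − sin(2πr)/(2π)); simple-harmonic s = (h/2)(1 − cos(πr))
β=12°: printed 0.7639 | uniform 1.6000, cycloidal 0.3891, simple-harmonic 0.7639
β=18°: printed 1.6489 | uniform 2.4000, cycloidal 1.1891, simple-harmonic 1.6489
β=21°: printed 2.1840 | uniform 2.8000, cycloidal 1.7699, simple-harmonic 2.1840
β=48°: printed 7.2361 | uniform 6.4000, cycloidal 7.6109, simple-harmonic 7.2361
only one law matches every sample → simple-harmonic

simple-harmonic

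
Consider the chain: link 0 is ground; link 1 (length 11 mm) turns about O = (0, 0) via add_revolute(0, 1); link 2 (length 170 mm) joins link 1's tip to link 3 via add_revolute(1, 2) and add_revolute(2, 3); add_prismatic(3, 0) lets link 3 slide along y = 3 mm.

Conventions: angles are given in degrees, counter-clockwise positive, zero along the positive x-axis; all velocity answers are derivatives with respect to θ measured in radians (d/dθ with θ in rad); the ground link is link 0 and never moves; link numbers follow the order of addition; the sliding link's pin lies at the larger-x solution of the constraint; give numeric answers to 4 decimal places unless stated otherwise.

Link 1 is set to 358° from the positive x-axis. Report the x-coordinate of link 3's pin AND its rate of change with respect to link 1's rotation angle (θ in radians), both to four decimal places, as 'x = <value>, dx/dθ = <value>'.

geometry: r = 11 mm, L = 170 mm, e = 3 mm
crank pin P = (r cos θ, r sin θ) = (10.993299, -0.383894)
h = r sin θ − e = -0.383894 − 3 = -3.383894
x = r cos θ + √(L² − h²) = 10.993299 + 169.966318 = 180.959617
dx/dθ = −r sin θ − h·r cos θ/√(L² − h²) (θ in radians; h = -3.383894) = 0.602762

x = 180.9596, dx/dθ = 0.6028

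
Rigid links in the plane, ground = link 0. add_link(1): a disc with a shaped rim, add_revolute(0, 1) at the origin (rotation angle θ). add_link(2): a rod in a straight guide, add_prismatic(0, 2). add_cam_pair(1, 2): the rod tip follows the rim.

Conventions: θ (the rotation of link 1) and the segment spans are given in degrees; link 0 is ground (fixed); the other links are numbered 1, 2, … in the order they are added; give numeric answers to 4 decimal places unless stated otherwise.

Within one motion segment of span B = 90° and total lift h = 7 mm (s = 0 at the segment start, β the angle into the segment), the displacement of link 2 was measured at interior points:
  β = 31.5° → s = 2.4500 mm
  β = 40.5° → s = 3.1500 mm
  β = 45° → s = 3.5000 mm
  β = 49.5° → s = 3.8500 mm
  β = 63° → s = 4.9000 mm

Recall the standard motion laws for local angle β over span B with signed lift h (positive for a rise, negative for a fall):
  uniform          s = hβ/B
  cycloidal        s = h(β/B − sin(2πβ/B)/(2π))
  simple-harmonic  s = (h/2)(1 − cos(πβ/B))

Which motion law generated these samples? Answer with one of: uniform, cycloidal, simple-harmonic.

candidates at β/B = r: uniform s = h·r (linear in β); cycloidal s = h·(r − sin(2πr)/(2π)); simple-harmonic s = (h/2)(1 − cos(πr))
β=31.5°: printed 2.4500 | uniform 2.4500, cycloidal 1.5487, simple-harmonic 1.9110
β=40.5°: printed 3.1500 | uniform 3.1500, cycloidal 2.8057, simple-harmonic 2.9525
β=45°: printed 3.5000 | uniform 3.5000, cycloidal 3.5000, simple-harmonic 3.5000
β=49.5°: printed 3.8500 | uniform 3.8500, cycloidal 4.1943, simple-harmonic 4.0475
β=63°: printed 4.9000 | uniform 4.9000, cycloidal 5.9596, simple-harmonic 5.5572
only one law matches every sample → uniform

uniform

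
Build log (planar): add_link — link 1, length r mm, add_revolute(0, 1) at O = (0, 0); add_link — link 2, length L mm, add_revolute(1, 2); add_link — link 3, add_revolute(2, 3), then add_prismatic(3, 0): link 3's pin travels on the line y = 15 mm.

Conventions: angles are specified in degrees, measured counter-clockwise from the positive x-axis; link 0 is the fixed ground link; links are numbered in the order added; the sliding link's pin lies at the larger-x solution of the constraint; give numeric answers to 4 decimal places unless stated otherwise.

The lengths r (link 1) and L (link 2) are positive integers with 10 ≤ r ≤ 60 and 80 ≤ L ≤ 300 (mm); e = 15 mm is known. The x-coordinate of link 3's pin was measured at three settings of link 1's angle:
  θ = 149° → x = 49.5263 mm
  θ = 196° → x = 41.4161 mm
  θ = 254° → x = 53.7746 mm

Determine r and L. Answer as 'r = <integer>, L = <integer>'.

constraint per measurement: (x − r cos θ)² + (r sin θ − e)² = L²
subtracting the θ₁ and θ₂ equations cancels the r² and L² terms:
r = (x₁² − x₂²) / (2[(x₁cos θ₁ + e sin θ₁) − (x₂cos θ₂ + e sin θ₂)]) = 40.0000 → r = 40
L² = (x₁ − r cos θ₁)² + (r sin θ₁ − e)² = 7055.9947 → L = 84.0000 → L = 84
check at θ₃=254°: x = 53.7746 (printed 53.7746) ✓

r = 40, L = 84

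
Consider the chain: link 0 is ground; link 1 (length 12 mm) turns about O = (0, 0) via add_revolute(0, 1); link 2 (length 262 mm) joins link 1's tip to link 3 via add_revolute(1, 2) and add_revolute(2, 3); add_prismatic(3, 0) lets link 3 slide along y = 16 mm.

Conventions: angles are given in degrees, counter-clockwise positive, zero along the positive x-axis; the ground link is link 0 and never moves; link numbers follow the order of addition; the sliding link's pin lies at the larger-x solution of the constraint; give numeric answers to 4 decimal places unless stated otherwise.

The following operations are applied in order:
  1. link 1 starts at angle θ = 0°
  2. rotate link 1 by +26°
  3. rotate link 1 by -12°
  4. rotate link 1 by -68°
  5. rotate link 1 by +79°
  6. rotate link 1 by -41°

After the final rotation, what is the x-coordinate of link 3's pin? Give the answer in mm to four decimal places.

geometry: r = 12 mm, L = 262 mm, e = 16 mm; θ starts at 0°
rotate link 1 by +26°: θ ← 0° +26° = 26°
rotate link 1 by -12°: θ ← 26° -12° = 14°
rotate link 1 by -68°: θ ← 14° -68° = -54°
rotate link 1 by +79°: θ ← -54° +79° = 25°
rotate link 1 by -41°: θ ← 25° -41° = -16°
crank pin P = (r cos θ, r sin θ) = (11.535140, -3.307648)
h = r sin θ − e = -3.307648 − 16 = -19.307648
x = r cos θ + √(L² − h²) = 11.535140 + 261.287609 = 272.822750

272.8227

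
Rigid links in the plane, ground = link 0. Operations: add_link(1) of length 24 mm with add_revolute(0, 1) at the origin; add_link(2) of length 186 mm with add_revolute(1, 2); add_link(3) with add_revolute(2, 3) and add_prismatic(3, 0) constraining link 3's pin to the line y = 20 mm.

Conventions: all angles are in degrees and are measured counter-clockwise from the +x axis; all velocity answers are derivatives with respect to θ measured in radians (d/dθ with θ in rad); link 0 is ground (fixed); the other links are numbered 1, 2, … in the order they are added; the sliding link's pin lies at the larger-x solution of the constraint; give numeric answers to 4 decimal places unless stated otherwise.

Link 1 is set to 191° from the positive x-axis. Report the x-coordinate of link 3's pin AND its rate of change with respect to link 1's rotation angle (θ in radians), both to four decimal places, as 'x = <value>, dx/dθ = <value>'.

geometry: r = 24 mm, L = 186 mm, e = 20 mm
crank pin P = (r cos θ, r sin θ) = (-23.559052, -4.579416)
h = r sin θ − e = -4.579416 − 20 = -24.579416
x = r cos θ + √(L² − h²) = -23.559052 + 184.368794 = 160.809742
dx/dθ = −r sin θ − h·r cos θ/√(L² − h²) (θ in radians; h = -24.579416) = 1.438604

x = 160.8097, dx/dθ = 1.4386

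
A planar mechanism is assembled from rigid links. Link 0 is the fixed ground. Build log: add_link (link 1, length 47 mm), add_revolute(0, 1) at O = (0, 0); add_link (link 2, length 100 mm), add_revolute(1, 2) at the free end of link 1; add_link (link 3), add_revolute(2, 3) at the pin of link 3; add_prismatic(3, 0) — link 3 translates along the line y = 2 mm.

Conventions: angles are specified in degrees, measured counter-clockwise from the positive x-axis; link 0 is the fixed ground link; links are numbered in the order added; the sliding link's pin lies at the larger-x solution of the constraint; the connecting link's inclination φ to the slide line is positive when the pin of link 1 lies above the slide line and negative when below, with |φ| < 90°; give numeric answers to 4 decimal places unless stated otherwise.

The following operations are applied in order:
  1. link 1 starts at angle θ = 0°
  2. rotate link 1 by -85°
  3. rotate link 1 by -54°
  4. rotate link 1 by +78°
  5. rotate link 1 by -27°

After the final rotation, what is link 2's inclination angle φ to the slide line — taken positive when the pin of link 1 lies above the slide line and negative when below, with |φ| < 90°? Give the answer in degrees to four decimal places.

geometry: r = 47 mm, L = 100 mm, e = 2 mm; θ starts at 0°
rotate link 1 by -85°: θ ← 0° -85° = -85°
rotate link 1 by -54°: θ ← -85° -54° = -139°
rotate link 1 by +78°: θ ← -139° +78° = -61°
rotate link 1 by -27°: θ ← -61° -27° = -88°
h = r sin θ − e = -46.971369 − 2 = -48.971369
sin φ = h / L = -48.971369 / 100 = -0.48971369
φ = arcsin(-0.48971369) = -29.321765°

-29.3218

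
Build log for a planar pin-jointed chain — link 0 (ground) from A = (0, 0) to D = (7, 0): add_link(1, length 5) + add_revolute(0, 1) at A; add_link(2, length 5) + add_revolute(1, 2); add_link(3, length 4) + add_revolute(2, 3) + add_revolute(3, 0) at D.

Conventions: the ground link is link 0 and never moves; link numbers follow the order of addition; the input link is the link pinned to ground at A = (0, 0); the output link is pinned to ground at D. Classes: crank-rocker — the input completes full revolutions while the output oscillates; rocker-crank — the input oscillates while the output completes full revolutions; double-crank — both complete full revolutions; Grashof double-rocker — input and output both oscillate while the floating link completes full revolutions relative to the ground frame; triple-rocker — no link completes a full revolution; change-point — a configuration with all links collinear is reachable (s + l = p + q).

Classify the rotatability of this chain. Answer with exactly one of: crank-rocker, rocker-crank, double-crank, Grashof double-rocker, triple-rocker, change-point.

lengths: ground=7, input=5, coupler=5, output=4
sorted: s=4 (shortest), l=7 (longest), p+q=10
s + l = 11 vs p + q = 10
s + l > p + q → non-Grashof → no link fully rotates → triple-rocker

triple-rocker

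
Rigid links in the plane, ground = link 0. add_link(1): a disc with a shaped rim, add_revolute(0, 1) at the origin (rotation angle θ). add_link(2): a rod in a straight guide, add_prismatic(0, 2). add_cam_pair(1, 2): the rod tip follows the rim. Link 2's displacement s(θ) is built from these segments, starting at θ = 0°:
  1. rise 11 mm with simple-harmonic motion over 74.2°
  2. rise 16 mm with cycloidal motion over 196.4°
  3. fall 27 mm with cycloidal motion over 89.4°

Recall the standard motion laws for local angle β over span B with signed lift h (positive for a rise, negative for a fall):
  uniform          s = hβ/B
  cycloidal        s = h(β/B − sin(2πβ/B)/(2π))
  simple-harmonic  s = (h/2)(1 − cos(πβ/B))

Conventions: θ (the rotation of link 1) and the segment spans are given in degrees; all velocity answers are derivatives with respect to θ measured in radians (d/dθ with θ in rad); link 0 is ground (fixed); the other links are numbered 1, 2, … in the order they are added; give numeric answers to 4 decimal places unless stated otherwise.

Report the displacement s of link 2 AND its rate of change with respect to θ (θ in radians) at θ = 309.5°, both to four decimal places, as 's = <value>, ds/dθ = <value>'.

segment 1 (0° to 74.2°, simple-harmonic, h = 11) is passed completely: s = 0.0000 + (11) = 11.0000
segment 2 (74.2° to 270.6°, cycloidal, h = 16) is passed completely: s = 11.0000 + (16) = 27.0000
θ = 309.5° falls in segment 3 (270.6° to 360°, cycloidal, h = -27): β = 309.5 − 270.6 = 38.9°, B = 89.4°; Δs = -27·(0.4351 − sin(2π·0.4351)/(2π)) = -10.0448; s = 27.0000 − 10.0448 = 16.9552
velocity in seg [270.6°–360°] (cycloidal), θ in radians: β = 38.9° = 0.6789 rad, B = 89.4° = 1.5603 rad; ds/dθ = (h/B)(1 − cos(2πβ/B)) = ((-27)/1.5603)(1 − cos(2π·0.4351)) = -33.190315 mm/rad

s = 16.9552, ds/dθ = -33.1903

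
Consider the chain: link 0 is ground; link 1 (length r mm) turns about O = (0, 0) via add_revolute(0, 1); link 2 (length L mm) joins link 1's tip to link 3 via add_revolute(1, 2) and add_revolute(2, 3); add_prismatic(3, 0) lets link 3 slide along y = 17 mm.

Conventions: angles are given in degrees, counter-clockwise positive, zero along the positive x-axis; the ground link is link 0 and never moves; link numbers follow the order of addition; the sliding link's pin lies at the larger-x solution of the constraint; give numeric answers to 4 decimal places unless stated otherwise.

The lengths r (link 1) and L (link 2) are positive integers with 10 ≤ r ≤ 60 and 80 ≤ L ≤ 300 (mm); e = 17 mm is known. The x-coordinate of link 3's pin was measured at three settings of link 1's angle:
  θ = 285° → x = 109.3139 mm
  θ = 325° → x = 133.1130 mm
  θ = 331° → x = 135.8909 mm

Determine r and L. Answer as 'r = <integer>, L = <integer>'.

constraint per measurement: (x − r cos θ)² + (r sin θ − e)² = L²
subtracting the θ₁ and θ₂ equations cancels the r² and L² terms:
r = (x₁² − x₂²) / (2[(x₁cos θ₁ + e sin θ₁) − (x₂cos θ₂ + e sin θ₂)]) = 33.0000 → r = 33
L² = (x₁ − r cos θ₁)² + (r sin θ₁ − e)² = 12543.9912 → L = 112.0000 → L = 112
check at θ₃=331°: x = 135.8909 (printed 135.8909) ✓

r = 33, L = 112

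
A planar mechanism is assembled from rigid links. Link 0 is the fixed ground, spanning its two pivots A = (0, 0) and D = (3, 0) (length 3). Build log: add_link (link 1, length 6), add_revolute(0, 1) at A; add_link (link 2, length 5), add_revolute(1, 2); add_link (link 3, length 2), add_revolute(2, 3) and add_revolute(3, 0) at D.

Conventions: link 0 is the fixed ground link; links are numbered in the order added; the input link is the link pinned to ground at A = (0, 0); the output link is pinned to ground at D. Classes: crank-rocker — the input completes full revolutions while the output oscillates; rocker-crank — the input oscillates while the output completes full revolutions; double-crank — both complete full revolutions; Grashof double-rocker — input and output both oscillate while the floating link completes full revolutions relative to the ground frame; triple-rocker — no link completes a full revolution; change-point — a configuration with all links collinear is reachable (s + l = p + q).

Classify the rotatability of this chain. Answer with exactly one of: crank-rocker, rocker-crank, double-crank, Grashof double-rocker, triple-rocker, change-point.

lengths: ground=3, input=6, coupler=5, output=2
sorted: s=2 (shortest), l=6 (longest), p+q=8
s + l = 8 vs p + q = 8
s + l = p + q → change-point (collinear configuration reachable)

change-point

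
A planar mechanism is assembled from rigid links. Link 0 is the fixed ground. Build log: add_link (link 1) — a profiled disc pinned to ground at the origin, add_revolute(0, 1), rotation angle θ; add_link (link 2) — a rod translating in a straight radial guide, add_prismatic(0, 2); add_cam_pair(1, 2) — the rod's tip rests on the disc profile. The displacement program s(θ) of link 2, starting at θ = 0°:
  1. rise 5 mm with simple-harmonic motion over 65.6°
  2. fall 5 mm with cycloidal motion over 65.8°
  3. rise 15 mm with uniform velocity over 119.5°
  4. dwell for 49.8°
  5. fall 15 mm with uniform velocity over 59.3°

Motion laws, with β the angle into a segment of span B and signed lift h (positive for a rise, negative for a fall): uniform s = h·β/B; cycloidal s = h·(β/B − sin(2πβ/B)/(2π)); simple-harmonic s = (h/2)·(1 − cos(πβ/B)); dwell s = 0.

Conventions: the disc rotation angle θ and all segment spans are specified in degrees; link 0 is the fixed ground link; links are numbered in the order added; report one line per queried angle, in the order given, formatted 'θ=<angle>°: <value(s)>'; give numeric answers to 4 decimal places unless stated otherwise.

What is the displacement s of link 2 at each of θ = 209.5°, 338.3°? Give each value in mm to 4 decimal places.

seg 1 [0°–65.6°] simple-harmonic, h=5: full span → s += 5 → s = 5.0000
seg 2 [65.6°–131.4°] cycloidal, h=-5: full span → s += -5 → s = 0.0000
seg 3 [131.4°–250.9°] uniform, h=15: θ=209.5° here. β=78.1, B=119.5. 15·78.1/119.5 = 9.8033 → s = 9.8033
seg 3 [131.4°–250.9°] uniform, h=15: full span → s += 15 → s = 15.0000
seg 4 [250.9°–300.7°] dwell: s stays 15.0000
seg 5 [300.7°–360°] uniform, h=-15: θ=338.3° here. β=37.6, B=59.3. -15·37.6/59.3 = -9.5110 → s = 5.4890

θ=209.5°: 9.8033
θ=338.3°: 5.4890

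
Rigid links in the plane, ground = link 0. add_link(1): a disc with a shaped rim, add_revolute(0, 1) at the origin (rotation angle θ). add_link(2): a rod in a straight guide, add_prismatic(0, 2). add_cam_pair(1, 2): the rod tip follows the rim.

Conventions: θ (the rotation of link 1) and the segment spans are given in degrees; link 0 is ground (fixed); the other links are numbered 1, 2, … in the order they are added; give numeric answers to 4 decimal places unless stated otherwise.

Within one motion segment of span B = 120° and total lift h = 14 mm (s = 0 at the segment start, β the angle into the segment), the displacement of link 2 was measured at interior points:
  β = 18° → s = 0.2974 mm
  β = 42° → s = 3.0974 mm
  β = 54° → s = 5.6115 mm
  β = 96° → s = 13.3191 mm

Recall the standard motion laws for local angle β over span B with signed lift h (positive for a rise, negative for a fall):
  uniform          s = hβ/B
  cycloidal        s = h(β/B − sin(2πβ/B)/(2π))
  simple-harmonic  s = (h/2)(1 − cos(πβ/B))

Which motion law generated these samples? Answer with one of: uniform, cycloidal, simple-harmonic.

candidates at β/B = r: uniform s = h·r (linear in β); cycloidal s = h·(r − sin(2πr)/(2π)); simple-harmonic s = (h/2)(1 − cos(πr))
β=18°: printed 0.2974 | uniform 2.1000, cycloidal 0.2974, simple-harmonic 0.7630
β=42°: printed 3.0974 | uniform 4.9000, cycloidal 3.0974, simple-harmonic 3.8221
β=54°: printed 5.6115 | uniform 6.3000, cycloidal 5.6115, simple-harmonic 5.9050
β=96°: printed 13.3191 | uniform 11.2000, cycloidal 13.3191, simple-harmonic 12.6631
only one law matches every sample → cycloidal

cycloidal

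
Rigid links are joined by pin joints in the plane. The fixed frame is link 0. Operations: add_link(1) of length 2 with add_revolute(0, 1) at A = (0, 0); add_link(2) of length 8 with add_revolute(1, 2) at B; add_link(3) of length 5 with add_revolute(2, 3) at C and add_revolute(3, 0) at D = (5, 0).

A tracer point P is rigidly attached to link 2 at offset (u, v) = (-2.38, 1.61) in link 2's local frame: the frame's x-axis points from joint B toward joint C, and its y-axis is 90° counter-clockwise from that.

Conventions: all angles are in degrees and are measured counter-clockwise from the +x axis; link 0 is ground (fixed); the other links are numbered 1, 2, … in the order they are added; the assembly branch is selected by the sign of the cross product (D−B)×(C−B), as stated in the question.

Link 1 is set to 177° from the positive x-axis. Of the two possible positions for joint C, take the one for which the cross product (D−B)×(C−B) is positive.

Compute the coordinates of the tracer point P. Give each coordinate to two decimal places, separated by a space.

A=(0,0), D=(5.00,0)
B = A + 2.00·(cos177°, sin177°) = (-1.9973, 0.1047)
|BD| = 6.9980
circle(B,8.00) ∩ circle(D,5.00): a=6.2855, h=4.9490
  candidates: C₊=(4.3616,4.9591) cross=34.633; C₋=(4.2135,-4.9378) cross=-34.633
  branch + wants cross > 0 → take C=(4.3616,4.9591) (cross=34.633)
ex = (C−B)/|BC| = (0.7949,0.6068); ey = (-0.6068,0.7949)
P = B + -2.38·ex + 1.61·ey = (-4.8660,-0.0598)

-4.87 -0.06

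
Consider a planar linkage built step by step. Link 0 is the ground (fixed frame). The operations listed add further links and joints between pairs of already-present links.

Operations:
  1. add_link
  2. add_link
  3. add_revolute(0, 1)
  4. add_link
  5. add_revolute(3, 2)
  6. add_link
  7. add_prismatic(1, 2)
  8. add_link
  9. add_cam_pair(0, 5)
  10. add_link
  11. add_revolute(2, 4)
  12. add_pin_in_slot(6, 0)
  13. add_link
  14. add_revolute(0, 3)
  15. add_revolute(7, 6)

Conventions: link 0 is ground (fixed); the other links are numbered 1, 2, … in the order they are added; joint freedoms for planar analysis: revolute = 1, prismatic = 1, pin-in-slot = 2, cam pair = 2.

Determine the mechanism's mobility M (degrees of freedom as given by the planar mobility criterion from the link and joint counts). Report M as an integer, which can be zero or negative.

link 0 = ground. State L|J1|J2 = 1|0|0
+link1  2|0|0
+link2  3|0|0
R(0,1) f=1→J1  3|1|0
+link3  4|1|0
R(3,2) f=1→J1  4|2|0
+link4  5|2|0
P(1,2) f=1→J1  5|3|0
+link5  6|3|0
C(0,5) f=2→J2  6|3|1
+link6  7|3|1
R(2,4) f=1→J1  7|4|1
PS(6,0) f=2→J2  7|4|2
+link7  8|4|2
R(0,3) f=1→J1  8|5|2
R(7,6) f=1→J1  8|6|2
M = 3(8−1)−2·6−2 = 21−12−2 = 7

M = 7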